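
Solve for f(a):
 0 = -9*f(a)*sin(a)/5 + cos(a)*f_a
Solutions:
 f(a) = C1/cos(a)^(9/5)


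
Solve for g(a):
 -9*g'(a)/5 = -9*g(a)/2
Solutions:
 g(a) = C1*exp(5*a/2)


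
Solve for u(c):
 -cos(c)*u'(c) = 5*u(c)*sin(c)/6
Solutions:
 u(c) = C1*cos(c)^(5/6)


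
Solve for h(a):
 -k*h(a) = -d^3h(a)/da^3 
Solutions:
 h(a) = C1*exp(a*k^(1/3)) + C2*exp(a*k^(1/3)*(-1 + sqrt(3)*I)/2) + C3*exp(-a*k^(1/3)*(1 + sqrt(3)*I)/2)


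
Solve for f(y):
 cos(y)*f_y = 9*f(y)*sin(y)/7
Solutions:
 f(y) = C1/cos(y)^(9/7)


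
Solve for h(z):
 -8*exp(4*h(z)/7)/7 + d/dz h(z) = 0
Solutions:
 h(z) = 7*log(-(-1/(C1 + 32*z))^(1/4)) + 7*log(7)/2
 h(z) = 7*log(-1/(C1 + 32*z))/4 + 7*log(7)/2
 h(z) = 7*log(-I*(-1/(C1 + 32*z))^(1/4)) + 7*log(7)/2
 h(z) = 7*log(I*(-1/(C1 + 32*z))^(1/4)) + 7*log(7)/2


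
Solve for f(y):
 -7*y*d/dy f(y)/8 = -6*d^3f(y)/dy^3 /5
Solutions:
 f(y) = C1 + Integral(C2*airyai(35^(1/3)*6^(2/3)*y/12) + C3*airybi(35^(1/3)*6^(2/3)*y/12), y)


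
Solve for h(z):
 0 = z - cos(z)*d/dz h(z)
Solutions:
 h(z) = C1 + Integral(z/cos(z), z)


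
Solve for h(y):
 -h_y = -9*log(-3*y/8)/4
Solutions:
 h(y) = C1 + 9*y*log(-y)/4 + 9*y*(-3*log(2) - 1 + log(3))/4


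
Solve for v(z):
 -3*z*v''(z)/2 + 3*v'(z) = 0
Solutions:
 v(z) = C1 + C2*z^3


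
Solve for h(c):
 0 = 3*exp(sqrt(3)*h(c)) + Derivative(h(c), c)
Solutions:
 h(c) = sqrt(3)*(2*log(1/(C1 + 3*c)) - log(3))/6


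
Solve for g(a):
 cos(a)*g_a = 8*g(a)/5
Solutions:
 g(a) = C1*(sin(a) + 1)^(4/5)/(sin(a) - 1)^(4/5)


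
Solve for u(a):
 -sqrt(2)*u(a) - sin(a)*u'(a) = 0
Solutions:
 u(a) = C1*(cos(a) + 1)^(sqrt(2)/2)/(cos(a) - 1)^(sqrt(2)/2)


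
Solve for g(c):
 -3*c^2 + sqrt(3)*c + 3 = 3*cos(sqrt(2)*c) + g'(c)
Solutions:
 g(c) = C1 - c^3 + sqrt(3)*c^2/2 + 3*c - 3*sqrt(2)*sin(sqrt(2)*c)/2


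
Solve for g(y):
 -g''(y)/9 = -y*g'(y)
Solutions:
 g(y) = C1 + C2*erfi(3*sqrt(2)*y/2)


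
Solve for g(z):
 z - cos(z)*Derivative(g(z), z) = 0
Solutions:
 g(z) = C1 + Integral(z/cos(z), z)


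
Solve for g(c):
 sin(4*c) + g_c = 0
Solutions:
 g(c) = C1 + cos(4*c)/4


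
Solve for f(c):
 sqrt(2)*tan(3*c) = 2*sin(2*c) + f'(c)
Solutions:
 f(c) = C1 - sqrt(2)*log(cos(3*c))/3 + cos(2*c)


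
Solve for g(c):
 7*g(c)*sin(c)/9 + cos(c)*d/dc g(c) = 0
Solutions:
 g(c) = C1*cos(c)^(7/9)


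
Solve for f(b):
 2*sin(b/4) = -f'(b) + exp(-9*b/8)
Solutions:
 f(b) = C1 + 8*cos(b/4) - 8*exp(-9*b/8)/9


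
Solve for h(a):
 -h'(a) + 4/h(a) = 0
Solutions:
 h(a) = -sqrt(C1 + 8*a)
 h(a) = sqrt(C1 + 8*a)


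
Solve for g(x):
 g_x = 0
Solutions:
 g(x) = C1


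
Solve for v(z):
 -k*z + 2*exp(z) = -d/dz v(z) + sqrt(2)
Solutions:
 v(z) = C1 + k*z^2/2 + sqrt(2)*z - 2*exp(z)


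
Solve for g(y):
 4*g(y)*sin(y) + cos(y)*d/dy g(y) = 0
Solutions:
 g(y) = C1*cos(y)^4


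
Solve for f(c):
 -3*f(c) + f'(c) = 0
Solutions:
 f(c) = C1*exp(3*c)


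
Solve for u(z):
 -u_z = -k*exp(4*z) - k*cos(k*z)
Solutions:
 u(z) = C1 + k*exp(4*z)/4 + sin(k*z)


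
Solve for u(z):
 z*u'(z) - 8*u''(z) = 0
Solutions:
 u(z) = C1 + C2*erfi(z/4)


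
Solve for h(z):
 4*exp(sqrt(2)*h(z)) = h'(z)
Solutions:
 h(z) = sqrt(2)*(2*log(-1/(C1 + 4*z)) - log(2))/4


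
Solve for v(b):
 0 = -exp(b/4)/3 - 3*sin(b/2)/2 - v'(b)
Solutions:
 v(b) = C1 - 4*exp(b/4)/3 + 3*cos(b/2)


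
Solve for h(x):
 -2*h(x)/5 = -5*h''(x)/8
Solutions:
 h(x) = C1*exp(-4*x/5) + C2*exp(4*x/5)


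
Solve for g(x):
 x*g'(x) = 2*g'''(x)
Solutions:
 g(x) = C1 + Integral(C2*airyai(2^(2/3)*x/2) + C3*airybi(2^(2/3)*x/2), x)


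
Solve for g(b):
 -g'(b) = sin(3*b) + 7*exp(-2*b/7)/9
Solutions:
 g(b) = C1 + cos(3*b)/3 + 49*exp(-2*b/7)/18


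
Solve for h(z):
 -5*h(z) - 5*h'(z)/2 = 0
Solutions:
 h(z) = C1*exp(-2*z)


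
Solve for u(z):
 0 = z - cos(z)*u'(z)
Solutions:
 u(z) = C1 + Integral(z/cos(z), z)


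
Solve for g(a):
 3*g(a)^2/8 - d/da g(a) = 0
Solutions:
 g(a) = -8/(C1 + 3*a)


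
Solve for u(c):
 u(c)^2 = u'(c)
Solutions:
 u(c) = -1/(C1 + c)


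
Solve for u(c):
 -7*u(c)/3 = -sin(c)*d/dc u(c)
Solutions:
 u(c) = C1*(cos(c) - 1)^(7/6)/(cos(c) + 1)^(7/6)


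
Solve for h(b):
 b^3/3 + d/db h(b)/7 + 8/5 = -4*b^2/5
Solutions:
 h(b) = C1 - 7*b^4/12 - 28*b^3/15 - 56*b/5


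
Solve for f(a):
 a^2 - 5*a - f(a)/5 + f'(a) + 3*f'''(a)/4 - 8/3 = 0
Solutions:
 f(a) = C1*exp(10^(1/3)*a*(-5^(1/3)*(9 + sqrt(481))^(1/3) + 10*2^(1/3)/(9 + sqrt(481))^(1/3))/30)*sin(10^(1/3)*sqrt(3)*a*(10*2^(1/3)/(9 + sqrt(481))^(1/3) + 5^(1/3)*(9 + sqrt(481))^(1/3))/30) + C2*exp(10^(1/3)*a*(-5^(1/3)*(9 + sqrt(481))^(1/3) + 10*2^(1/3)/(9 + sqrt(481))^(1/3))/30)*cos(10^(1/3)*sqrt(3)*a*(10*2^(1/3)/(9 + sqrt(481))^(1/3) + 5^(1/3)*(9 + sqrt(481))^(1/3))/30) + C3*exp(-10^(1/3)*a*(-5^(1/3)*(9 + sqrt(481))^(1/3) + 10*2^(1/3)/(9 + sqrt(481))^(1/3))/15) + 5*a^2 + 25*a + 335/3


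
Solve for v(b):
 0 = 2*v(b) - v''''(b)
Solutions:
 v(b) = C1*exp(-2^(1/4)*b) + C2*exp(2^(1/4)*b) + C3*sin(2^(1/4)*b) + C4*cos(2^(1/4)*b)


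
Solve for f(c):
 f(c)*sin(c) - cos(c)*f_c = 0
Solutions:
 f(c) = C1/cos(c)


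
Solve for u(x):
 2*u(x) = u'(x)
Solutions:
 u(x) = C1*exp(2*x)


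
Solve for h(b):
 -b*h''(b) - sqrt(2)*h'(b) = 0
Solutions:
 h(b) = C1 + C2*b^(1 - sqrt(2))


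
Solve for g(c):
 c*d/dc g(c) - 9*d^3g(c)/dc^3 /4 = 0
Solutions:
 g(c) = C1 + Integral(C2*airyai(2^(2/3)*3^(1/3)*c/3) + C3*airybi(2^(2/3)*3^(1/3)*c/3), c)


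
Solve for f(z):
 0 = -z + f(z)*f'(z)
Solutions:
 f(z) = -sqrt(C1 + z^2)
 f(z) = sqrt(C1 + z^2)


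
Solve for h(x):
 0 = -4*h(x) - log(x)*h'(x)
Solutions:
 h(x) = C1*exp(-4*li(x))


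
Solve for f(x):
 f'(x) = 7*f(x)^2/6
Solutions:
 f(x) = -6/(C1 + 7*x)


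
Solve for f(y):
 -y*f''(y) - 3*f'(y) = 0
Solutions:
 f(y) = C1 + C2/y^2


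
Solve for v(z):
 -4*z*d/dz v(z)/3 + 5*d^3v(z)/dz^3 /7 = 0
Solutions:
 v(z) = C1 + Integral(C2*airyai(15^(2/3)*28^(1/3)*z/15) + C3*airybi(15^(2/3)*28^(1/3)*z/15), z)


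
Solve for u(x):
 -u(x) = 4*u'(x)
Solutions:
 u(x) = C1*exp(-x/4)


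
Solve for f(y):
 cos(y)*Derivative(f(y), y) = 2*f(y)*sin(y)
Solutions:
 f(y) = C1/cos(y)^2


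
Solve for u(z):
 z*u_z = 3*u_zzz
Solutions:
 u(z) = C1 + Integral(C2*airyai(3^(2/3)*z/3) + C3*airybi(3^(2/3)*z/3), z)


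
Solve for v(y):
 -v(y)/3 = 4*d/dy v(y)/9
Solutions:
 v(y) = C1*exp(-3*y/4)


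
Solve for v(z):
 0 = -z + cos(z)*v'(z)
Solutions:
 v(z) = C1 + Integral(z/cos(z), z)


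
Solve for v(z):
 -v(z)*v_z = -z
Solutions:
 v(z) = -sqrt(C1 + z^2)
 v(z) = sqrt(C1 + z^2)


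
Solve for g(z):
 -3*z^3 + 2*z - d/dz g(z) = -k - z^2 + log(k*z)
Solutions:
 g(z) = C1 - 3*z^4/4 + z^3/3 + z^2 + z*(k + 1) - z*log(k*z)


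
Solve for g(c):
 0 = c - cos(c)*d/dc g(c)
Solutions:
 g(c) = C1 + Integral(c/cos(c), c)


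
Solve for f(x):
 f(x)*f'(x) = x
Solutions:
 f(x) = -sqrt(C1 + x^2)
 f(x) = sqrt(C1 + x^2)


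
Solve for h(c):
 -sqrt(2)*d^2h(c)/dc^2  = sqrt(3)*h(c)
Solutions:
 h(c) = C1*sin(2^(3/4)*3^(1/4)*c/2) + C2*cos(2^(3/4)*3^(1/4)*c/2)


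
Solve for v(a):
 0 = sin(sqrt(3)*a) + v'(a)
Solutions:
 v(a) = C1 + sqrt(3)*cos(sqrt(3)*a)/3


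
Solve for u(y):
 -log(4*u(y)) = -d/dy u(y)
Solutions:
 -Integral(1/(log(_y) + 2*log(2)), (_y, u(y))) = C1 - y


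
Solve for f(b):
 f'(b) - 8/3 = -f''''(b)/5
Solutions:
 f(b) = C1 + C4*exp(-5^(1/3)*b) + 8*b/3 + (C2*sin(sqrt(3)*5^(1/3)*b/2) + C3*cos(sqrt(3)*5^(1/3)*b/2))*exp(5^(1/3)*b/2)


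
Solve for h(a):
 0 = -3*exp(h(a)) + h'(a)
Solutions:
 h(a) = log(-1/(C1 + 3*a))


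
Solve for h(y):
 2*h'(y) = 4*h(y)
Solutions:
 h(y) = C1*exp(2*y)


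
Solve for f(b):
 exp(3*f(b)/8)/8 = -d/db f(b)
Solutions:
 f(b) = 8*log((-2*3^(2/3)/3 - 2*3^(1/6)*I)*(1/(C1 + b))^(1/3))
 f(b) = 8*log((-2*3^(2/3)/3 + 2*3^(1/6)*I)*(1/(C1 + b))^(1/3))
 f(b) = 8*log(1/(C1 + 3*b))/3 + 16*log(2)


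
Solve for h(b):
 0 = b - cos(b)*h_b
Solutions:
 h(b) = C1 + Integral(b/cos(b), b)


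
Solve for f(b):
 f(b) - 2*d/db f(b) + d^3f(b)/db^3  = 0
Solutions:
 f(b) = C1*exp(b) + C2*exp(b*(-1 + sqrt(5))/2) + C3*exp(-b*(1 + sqrt(5))/2)


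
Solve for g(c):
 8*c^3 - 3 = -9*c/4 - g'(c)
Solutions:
 g(c) = C1 - 2*c^4 - 9*c^2/8 + 3*c


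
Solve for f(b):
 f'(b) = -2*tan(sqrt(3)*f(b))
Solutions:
 f(b) = sqrt(3)*(pi - asin(C1*exp(-2*sqrt(3)*b)))/3
 f(b) = sqrt(3)*asin(C1*exp(-2*sqrt(3)*b))/3


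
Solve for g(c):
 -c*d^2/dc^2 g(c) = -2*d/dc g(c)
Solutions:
 g(c) = C1 + C2*c^3


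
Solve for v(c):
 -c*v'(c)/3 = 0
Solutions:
 v(c) = C1


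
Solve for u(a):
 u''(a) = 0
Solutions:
 u(a) = C1 + C2*a


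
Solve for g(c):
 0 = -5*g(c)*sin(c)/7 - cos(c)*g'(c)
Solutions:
 g(c) = C1*cos(c)^(5/7)


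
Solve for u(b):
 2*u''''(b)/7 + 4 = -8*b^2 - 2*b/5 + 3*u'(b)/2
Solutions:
 u(b) = C1 + C4*exp(42^(1/3)*b/2) + 16*b^3/9 + 2*b^2/15 + 8*b/3 + (C2*sin(14^(1/3)*3^(5/6)*b/4) + C3*cos(14^(1/3)*3^(5/6)*b/4))*exp(-42^(1/3)*b/4)


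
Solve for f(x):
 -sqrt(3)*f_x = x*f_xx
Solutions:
 f(x) = C1 + C2*x^(1 - sqrt(3))


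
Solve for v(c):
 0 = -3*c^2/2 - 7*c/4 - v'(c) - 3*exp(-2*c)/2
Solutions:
 v(c) = C1 - c^3/2 - 7*c^2/8 + 3*exp(-2*c)/4


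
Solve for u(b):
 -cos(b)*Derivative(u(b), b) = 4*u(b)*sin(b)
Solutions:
 u(b) = C1*cos(b)^4


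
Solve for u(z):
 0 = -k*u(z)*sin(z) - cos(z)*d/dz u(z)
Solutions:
 u(z) = C1*exp(k*log(cos(z)))


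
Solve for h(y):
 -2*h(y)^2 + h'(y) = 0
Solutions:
 h(y) = -1/(C1 + 2*y)


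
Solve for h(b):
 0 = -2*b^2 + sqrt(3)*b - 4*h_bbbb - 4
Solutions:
 h(b) = C1 + C2*b + C3*b^2 + C4*b^3 - b^6/720 + sqrt(3)*b^5/480 - b^4/24


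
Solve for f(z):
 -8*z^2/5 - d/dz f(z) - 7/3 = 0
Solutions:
 f(z) = C1 - 8*z^3/15 - 7*z/3


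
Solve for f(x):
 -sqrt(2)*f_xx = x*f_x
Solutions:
 f(x) = C1 + C2*erf(2^(1/4)*x/2)


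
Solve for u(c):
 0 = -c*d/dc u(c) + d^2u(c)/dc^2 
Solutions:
 u(c) = C1 + C2*erfi(sqrt(2)*c/2)


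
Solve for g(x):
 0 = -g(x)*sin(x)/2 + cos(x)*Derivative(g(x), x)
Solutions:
 g(x) = C1/sqrt(cos(x))


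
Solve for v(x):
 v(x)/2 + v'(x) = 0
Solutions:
 v(x) = C1*exp(-x/2)


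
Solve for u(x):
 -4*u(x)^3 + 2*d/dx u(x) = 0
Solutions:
 u(x) = -sqrt(2)*sqrt(-1/(C1 + 2*x))/2
 u(x) = sqrt(2)*sqrt(-1/(C1 + 2*x))/2


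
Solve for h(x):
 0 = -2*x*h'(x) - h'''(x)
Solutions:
 h(x) = C1 + Integral(C2*airyai(-2^(1/3)*x) + C3*airybi(-2^(1/3)*x), x)


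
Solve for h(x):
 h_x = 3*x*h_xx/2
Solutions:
 h(x) = C1 + C2*x^(5/3)


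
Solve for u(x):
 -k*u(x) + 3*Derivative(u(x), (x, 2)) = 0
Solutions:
 u(x) = C1*exp(-sqrt(3)*sqrt(k)*x/3) + C2*exp(sqrt(3)*sqrt(k)*x/3)


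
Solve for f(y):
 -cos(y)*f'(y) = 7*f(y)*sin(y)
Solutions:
 f(y) = C1*cos(y)^7


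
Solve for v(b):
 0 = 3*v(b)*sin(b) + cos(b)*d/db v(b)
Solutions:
 v(b) = C1*cos(b)^3


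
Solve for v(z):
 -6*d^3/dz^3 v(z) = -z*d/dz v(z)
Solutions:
 v(z) = C1 + Integral(C2*airyai(6^(2/3)*z/6) + C3*airybi(6^(2/3)*z/6), z)


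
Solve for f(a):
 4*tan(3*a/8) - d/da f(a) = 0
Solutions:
 f(a) = C1 - 32*log(cos(3*a/8))/3


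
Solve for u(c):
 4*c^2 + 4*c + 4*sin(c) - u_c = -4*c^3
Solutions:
 u(c) = C1 + c^4 + 4*c^3/3 + 2*c^2 - 4*cos(c)


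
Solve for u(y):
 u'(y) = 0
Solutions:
 u(y) = C1


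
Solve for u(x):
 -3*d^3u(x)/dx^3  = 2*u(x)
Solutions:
 u(x) = C3*exp(-2^(1/3)*3^(2/3)*x/3) + (C1*sin(2^(1/3)*3^(1/6)*x/2) + C2*cos(2^(1/3)*3^(1/6)*x/2))*exp(2^(1/3)*3^(2/3)*x/6)


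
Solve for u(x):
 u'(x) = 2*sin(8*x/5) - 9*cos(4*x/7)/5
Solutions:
 u(x) = C1 - 63*sin(4*x/7)/20 - 5*cos(8*x/5)/4


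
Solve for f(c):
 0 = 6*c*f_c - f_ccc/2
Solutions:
 f(c) = C1 + Integral(C2*airyai(12^(1/3)*c) + C3*airybi(12^(1/3)*c), c)


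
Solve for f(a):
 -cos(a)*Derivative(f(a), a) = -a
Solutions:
 f(a) = C1 + Integral(a/cos(a), a)


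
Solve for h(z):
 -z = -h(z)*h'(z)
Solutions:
 h(z) = -sqrt(C1 + z^2)
 h(z) = sqrt(C1 + z^2)


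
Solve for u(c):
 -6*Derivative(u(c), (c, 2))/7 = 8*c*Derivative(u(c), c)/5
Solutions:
 u(c) = C1 + C2*erf(sqrt(210)*c/15)


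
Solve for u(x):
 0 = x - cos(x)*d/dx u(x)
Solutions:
 u(x) = C1 + Integral(x/cos(x), x)


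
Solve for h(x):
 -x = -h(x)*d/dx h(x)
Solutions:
 h(x) = -sqrt(C1 + x^2)
 h(x) = sqrt(C1 + x^2)


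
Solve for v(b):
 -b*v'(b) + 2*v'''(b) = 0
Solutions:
 v(b) = C1 + Integral(C2*airyai(2^(2/3)*b/2) + C3*airybi(2^(2/3)*b/2), b)


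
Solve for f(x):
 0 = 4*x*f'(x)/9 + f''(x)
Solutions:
 f(x) = C1 + C2*erf(sqrt(2)*x/3)


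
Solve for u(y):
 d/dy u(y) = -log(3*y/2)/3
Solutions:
 u(y) = C1 - y*log(y)/3 - y*log(3)/3 + y*log(2)/3 + y/3


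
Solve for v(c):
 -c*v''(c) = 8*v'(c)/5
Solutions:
 v(c) = C1 + C2/c^(3/5)


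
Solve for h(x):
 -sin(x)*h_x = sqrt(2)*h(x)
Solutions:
 h(x) = C1*(cos(x) + 1)^(sqrt(2)/2)/(cos(x) - 1)^(sqrt(2)/2)


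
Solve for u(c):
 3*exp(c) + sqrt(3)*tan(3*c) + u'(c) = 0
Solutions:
 u(c) = C1 - 3*exp(c) + sqrt(3)*log(cos(3*c))/3


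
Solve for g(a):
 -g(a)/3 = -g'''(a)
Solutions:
 g(a) = C3*exp(3^(2/3)*a/3) + (C1*sin(3^(1/6)*a/2) + C2*cos(3^(1/6)*a/2))*exp(-3^(2/3)*a/6)


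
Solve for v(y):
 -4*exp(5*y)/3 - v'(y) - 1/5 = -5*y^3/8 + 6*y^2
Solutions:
 v(y) = C1 + 5*y^4/32 - 2*y^3 - y/5 - 4*exp(5*y)/15


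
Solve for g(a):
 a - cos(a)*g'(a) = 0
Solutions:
 g(a) = C1 + Integral(a/cos(a), a)


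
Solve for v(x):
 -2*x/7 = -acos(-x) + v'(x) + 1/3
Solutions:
 v(x) = C1 - x^2/7 + x*acos(-x) - x/3 + sqrt(1 - x^2)


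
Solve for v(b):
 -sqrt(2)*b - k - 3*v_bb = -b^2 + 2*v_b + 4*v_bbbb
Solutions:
 v(b) = C1 + C4*exp(-b/2) + b^3/6 - 3*b^2/4 - sqrt(2)*b^2/4 - b*k/2 + 3*sqrt(2)*b/4 + 9*b/4 + (C2*sin(sqrt(15)*b/4) + C3*cos(sqrt(15)*b/4))*exp(b/4)


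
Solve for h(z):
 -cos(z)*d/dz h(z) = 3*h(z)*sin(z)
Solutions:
 h(z) = C1*cos(z)^3


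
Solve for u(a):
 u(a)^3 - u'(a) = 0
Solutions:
 u(a) = -sqrt(2)*sqrt(-1/(C1 + a))/2
 u(a) = sqrt(2)*sqrt(-1/(C1 + a))/2


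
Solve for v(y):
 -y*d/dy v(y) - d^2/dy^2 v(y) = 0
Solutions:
 v(y) = C1 + C2*erf(sqrt(2)*y/2)


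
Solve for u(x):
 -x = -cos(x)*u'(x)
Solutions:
 u(x) = C1 + Integral(x/cos(x), x)


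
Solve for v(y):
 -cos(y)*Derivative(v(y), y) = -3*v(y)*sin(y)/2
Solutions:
 v(y) = C1/cos(y)^(3/2)


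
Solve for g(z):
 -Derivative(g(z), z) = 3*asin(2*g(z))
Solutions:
 Integral(1/asin(2*_y), (_y, g(z))) = C1 - 3*z


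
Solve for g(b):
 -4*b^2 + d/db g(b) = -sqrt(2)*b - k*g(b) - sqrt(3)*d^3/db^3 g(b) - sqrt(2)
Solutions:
 g(b) = C1*exp(b*(-2^(2/3)*3^(1/6)*(9*k + sqrt(81*k^2 + 4*sqrt(3)))^(1/3) + 2*6^(1/3)/(9*k + sqrt(81*k^2 + 4*sqrt(3)))^(1/3))/6) + C2*exp(b*(2^(2/3)*3^(1/6)*(9*k + sqrt(81*k^2 + 4*sqrt(3)))^(1/3) - 6^(2/3)*I*(9*k + sqrt(81*k^2 + 4*sqrt(3)))^(1/3) + 16*sqrt(3)/((9*k + sqrt(81*k^2 + 4*sqrt(3)))^(1/3)*(-2^(2/3)*3^(1/6) + 6^(2/3)*I)))/12) + C3*exp(b*(2^(2/3)*3^(1/6)*(9*k + sqrt(81*k^2 + 4*sqrt(3)))^(1/3) + 6^(2/3)*I*(9*k + sqrt(81*k^2 + 4*sqrt(3)))^(1/3) - 16*sqrt(3)/((9*k + sqrt(81*k^2 + 4*sqrt(3)))^(1/3)*(2^(2/3)*3^(1/6) + 6^(2/3)*I)))/12) + 4*b^2/k - sqrt(2)*b/k - 8*b/k^2 - sqrt(2)/k + sqrt(2)/k^2 + 8/k^3


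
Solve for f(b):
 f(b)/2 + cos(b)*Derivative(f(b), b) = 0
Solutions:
 f(b) = C1*(sin(b) - 1)^(1/4)/(sin(b) + 1)^(1/4)


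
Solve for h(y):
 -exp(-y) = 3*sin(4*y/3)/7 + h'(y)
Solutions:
 h(y) = C1 + 9*cos(4*y/3)/28 + exp(-y)


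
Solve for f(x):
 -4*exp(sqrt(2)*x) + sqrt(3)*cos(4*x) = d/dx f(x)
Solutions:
 f(x) = C1 - 2*sqrt(2)*exp(sqrt(2)*x) + sqrt(3)*sin(4*x)/4


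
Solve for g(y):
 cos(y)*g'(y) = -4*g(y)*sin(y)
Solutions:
 g(y) = C1*cos(y)^4


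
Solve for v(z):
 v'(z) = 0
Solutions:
 v(z) = C1


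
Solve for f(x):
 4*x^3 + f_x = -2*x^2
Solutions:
 f(x) = C1 - x^4 - 2*x^3/3


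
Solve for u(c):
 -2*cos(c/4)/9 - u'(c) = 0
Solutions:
 u(c) = C1 - 8*sin(c/4)/9


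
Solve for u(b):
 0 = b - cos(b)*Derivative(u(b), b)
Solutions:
 u(b) = C1 + Integral(b/cos(b), b)


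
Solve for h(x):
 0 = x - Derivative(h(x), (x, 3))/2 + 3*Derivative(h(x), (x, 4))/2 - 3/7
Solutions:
 h(x) = C1 + C2*x + C3*x^2 + C4*exp(x/3) + x^4/12 + 6*x^3/7


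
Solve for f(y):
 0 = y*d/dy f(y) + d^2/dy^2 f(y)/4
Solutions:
 f(y) = C1 + C2*erf(sqrt(2)*y)


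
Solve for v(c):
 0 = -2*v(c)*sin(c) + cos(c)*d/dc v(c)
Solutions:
 v(c) = C1/cos(c)^2


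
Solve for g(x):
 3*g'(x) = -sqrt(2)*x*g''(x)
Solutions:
 g(x) = C1 + C2*x^(1 - 3*sqrt(2)/2)


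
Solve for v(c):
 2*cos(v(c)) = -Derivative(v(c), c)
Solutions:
 v(c) = pi - asin((C1 + exp(4*c))/(C1 - exp(4*c)))
 v(c) = asin((C1 + exp(4*c))/(C1 - exp(4*c)))


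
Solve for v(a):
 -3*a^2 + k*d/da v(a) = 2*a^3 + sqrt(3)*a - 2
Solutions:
 v(a) = C1 + a^4/(2*k) + a^3/k + sqrt(3)*a^2/(2*k) - 2*a/k


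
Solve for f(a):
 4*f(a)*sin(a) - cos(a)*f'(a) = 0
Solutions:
 f(a) = C1/cos(a)^4


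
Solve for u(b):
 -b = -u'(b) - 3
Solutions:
 u(b) = C1 + b^2/2 - 3*b


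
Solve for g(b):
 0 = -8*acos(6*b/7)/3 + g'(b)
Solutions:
 g(b) = C1 + 8*b*acos(6*b/7)/3 - 4*sqrt(49 - 36*b^2)/9


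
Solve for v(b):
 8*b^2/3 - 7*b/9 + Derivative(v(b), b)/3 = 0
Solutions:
 v(b) = C1 - 8*b^3/3 + 7*b^2/6


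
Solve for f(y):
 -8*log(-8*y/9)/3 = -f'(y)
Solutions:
 f(y) = C1 + 8*y*log(-y)/3 + y*(-16*log(3)/3 - 8/3 + 8*log(2))


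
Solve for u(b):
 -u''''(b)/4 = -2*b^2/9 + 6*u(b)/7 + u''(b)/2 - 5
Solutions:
 u(b) = 7*b^2/27 + (C1*sin(14^(3/4)*3^(1/4)*b*cos(atan(sqrt(119)/7)/2)/7) + C2*cos(14^(3/4)*3^(1/4)*b*cos(atan(sqrt(119)/7)/2)/7))*exp(-14^(3/4)*3^(1/4)*b*sin(atan(sqrt(119)/7)/2)/7) + (C3*sin(14^(3/4)*3^(1/4)*b*cos(atan(sqrt(119)/7)/2)/7) + C4*cos(14^(3/4)*3^(1/4)*b*cos(atan(sqrt(119)/7)/2)/7))*exp(14^(3/4)*3^(1/4)*b*sin(atan(sqrt(119)/7)/2)/7) + 448/81


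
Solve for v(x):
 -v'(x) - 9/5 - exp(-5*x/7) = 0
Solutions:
 v(x) = C1 - 9*x/5 + 7*exp(-5*x/7)/5


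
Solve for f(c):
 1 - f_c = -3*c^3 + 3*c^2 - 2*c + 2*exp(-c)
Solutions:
 f(c) = C1 + 3*c^4/4 - c^3 + c^2 + c + 2*exp(-c)


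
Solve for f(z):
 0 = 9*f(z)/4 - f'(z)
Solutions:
 f(z) = C1*exp(9*z/4)


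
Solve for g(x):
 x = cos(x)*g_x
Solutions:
 g(x) = C1 + Integral(x/cos(x), x)


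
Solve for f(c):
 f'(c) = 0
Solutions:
 f(c) = C1


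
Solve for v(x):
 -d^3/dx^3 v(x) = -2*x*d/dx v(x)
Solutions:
 v(x) = C1 + Integral(C2*airyai(2^(1/3)*x) + C3*airybi(2^(1/3)*x), x)


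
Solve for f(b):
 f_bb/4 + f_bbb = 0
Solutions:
 f(b) = C1 + C2*b + C3*exp(-b/4)


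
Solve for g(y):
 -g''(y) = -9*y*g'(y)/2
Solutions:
 g(y) = C1 + C2*erfi(3*y/2)


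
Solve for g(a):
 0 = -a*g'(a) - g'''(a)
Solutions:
 g(a) = C1 + Integral(C2*airyai(-a) + C3*airybi(-a), a)


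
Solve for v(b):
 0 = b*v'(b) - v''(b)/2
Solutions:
 v(b) = C1 + C2*erfi(b)


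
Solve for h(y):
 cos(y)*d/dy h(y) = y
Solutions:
 h(y) = C1 + Integral(y/cos(y), y)


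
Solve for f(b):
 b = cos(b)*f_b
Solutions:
 f(b) = C1 + Integral(b/cos(b), b)


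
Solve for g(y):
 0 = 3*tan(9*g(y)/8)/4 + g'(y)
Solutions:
 g(y) = -8*asin(C1*exp(-27*y/32))/9 + 8*pi/9
 g(y) = 8*asin(C1*exp(-27*y/32))/9


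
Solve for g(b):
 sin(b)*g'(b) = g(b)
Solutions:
 g(b) = C1*sqrt(cos(b) - 1)/sqrt(cos(b) + 1)


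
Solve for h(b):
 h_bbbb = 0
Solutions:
 h(b) = C1 + C2*b + C3*b^2 + C4*b^3


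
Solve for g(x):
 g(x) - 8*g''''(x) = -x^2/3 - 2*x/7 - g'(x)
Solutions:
 g(x) = C1*exp(x*(-2^(2/3)*(47 + 3*sqrt(249))^(1/3) + 4*2^(1/3)/(47 + 3*sqrt(249))^(1/3) + 4)/24)*sin(2^(1/3)*sqrt(3)*x*(4/(47 + 3*sqrt(249))^(1/3) + 2^(1/3)*(47 + 3*sqrt(249))^(1/3))/24) + C2*exp(x*(-2^(2/3)*(47 + 3*sqrt(249))^(1/3) + 4*2^(1/3)/(47 + 3*sqrt(249))^(1/3) + 4)/24)*cos(2^(1/3)*sqrt(3)*x*(4/(47 + 3*sqrt(249))^(1/3) + 2^(1/3)*(47 + 3*sqrt(249))^(1/3))/24) + C3*exp(-x/2) + C4*exp(x*(-4*2^(1/3)/(47 + 3*sqrt(249))^(1/3) + 2 + 2^(2/3)*(47 + 3*sqrt(249))^(1/3))/12) - x^2/3 + 8*x/21 - 8/21


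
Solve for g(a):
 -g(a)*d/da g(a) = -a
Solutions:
 g(a) = -sqrt(C1 + a^2)
 g(a) = sqrt(C1 + a^2)


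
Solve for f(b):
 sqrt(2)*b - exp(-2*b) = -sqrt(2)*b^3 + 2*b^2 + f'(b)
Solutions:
 f(b) = C1 + sqrt(2)*b^4/4 - 2*b^3/3 + sqrt(2)*b^2/2 + exp(-2*b)/2


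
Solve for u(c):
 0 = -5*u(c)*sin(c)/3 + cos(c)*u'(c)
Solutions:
 u(c) = C1/cos(c)^(5/3)


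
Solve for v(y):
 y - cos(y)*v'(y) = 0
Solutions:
 v(y) = C1 + Integral(y/cos(y), y)


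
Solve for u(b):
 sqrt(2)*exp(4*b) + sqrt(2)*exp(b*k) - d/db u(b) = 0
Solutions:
 u(b) = C1 + sqrt(2)*exp(4*b)/4 + sqrt(2)*exp(b*k)/k


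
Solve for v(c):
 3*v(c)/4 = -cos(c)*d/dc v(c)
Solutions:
 v(c) = C1*(sin(c) - 1)^(3/8)/(sin(c) + 1)^(3/8)


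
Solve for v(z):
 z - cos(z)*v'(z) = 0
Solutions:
 v(z) = C1 + Integral(z/cos(z), z)


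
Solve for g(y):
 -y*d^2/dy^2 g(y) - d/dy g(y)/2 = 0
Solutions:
 g(y) = C1 + C2*sqrt(y)


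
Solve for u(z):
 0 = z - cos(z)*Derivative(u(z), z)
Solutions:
 u(z) = C1 + Integral(z/cos(z), z)


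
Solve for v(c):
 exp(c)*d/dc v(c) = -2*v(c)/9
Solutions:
 v(c) = C1*exp(2*exp(-c)/9)


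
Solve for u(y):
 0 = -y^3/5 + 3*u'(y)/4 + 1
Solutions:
 u(y) = C1 + y^4/15 - 4*y/3


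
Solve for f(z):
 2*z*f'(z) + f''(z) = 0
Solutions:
 f(z) = C1 + C2*erf(z)


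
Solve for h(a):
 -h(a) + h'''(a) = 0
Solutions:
 h(a) = C3*exp(a) + (C1*sin(sqrt(3)*a/2) + C2*cos(sqrt(3)*a/2))*exp(-a/2)


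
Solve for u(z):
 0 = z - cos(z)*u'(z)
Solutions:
 u(z) = C1 + Integral(z/cos(z), z)


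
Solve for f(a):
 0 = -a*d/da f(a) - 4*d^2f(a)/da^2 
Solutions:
 f(a) = C1 + C2*erf(sqrt(2)*a/4)


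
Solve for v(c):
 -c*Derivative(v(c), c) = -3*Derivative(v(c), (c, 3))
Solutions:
 v(c) = C1 + Integral(C2*airyai(3^(2/3)*c/3) + C3*airybi(3^(2/3)*c/3), c)


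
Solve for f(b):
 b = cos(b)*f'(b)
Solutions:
 f(b) = C1 + Integral(b/cos(b), b)


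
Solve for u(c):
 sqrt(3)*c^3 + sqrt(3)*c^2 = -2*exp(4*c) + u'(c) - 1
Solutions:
 u(c) = C1 + sqrt(3)*c^4/4 + sqrt(3)*c^3/3 + c + exp(4*c)/2


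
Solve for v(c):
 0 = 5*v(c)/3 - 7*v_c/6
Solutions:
 v(c) = C1*exp(10*c/7)


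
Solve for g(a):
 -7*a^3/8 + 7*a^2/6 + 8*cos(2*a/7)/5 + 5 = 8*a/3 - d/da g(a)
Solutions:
 g(a) = C1 + 7*a^4/32 - 7*a^3/18 + 4*a^2/3 - 5*a - 28*sin(2*a/7)/5


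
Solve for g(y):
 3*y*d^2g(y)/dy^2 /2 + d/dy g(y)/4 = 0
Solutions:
 g(y) = C1 + C2*y^(5/6)


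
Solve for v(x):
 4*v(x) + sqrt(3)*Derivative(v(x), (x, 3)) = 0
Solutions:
 v(x) = C3*exp(-2^(2/3)*3^(5/6)*x/3) + (C1*sin(2^(2/3)*3^(1/3)*x/2) + C2*cos(2^(2/3)*3^(1/3)*x/2))*exp(2^(2/3)*3^(5/6)*x/6)


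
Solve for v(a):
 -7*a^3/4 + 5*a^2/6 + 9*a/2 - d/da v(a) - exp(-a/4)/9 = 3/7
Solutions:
 v(a) = C1 - 7*a^4/16 + 5*a^3/18 + 9*a^2/4 - 3*a/7 + 4*exp(-a/4)/9


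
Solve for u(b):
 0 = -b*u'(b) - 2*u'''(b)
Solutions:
 u(b) = C1 + Integral(C2*airyai(-2^(2/3)*b/2) + C3*airybi(-2^(2/3)*b/2), b)


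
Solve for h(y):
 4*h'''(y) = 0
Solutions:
 h(y) = C1 + C2*y + C3*y^2


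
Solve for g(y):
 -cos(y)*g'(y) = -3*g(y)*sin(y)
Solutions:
 g(y) = C1/cos(y)^3


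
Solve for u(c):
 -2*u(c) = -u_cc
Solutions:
 u(c) = C1*exp(-sqrt(2)*c) + C2*exp(sqrt(2)*c)


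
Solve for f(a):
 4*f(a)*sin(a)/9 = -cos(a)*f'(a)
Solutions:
 f(a) = C1*cos(a)^(4/9)


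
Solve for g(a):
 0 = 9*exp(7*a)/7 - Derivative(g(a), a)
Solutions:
 g(a) = C1 + 9*exp(7*a)/49


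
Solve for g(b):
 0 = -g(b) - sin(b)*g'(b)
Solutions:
 g(b) = C1*sqrt(cos(b) + 1)/sqrt(cos(b) - 1)


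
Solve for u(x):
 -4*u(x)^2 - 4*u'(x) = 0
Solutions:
 u(x) = 1/(C1 + x)


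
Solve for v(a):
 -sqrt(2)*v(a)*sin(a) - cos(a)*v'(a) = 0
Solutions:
 v(a) = C1*cos(a)^(sqrt(2))


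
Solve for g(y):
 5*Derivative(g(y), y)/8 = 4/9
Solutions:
 g(y) = C1 + 32*y/45


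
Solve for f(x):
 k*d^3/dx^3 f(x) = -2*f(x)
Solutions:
 f(x) = C1*exp(2^(1/3)*x*(-1/k)^(1/3)) + C2*exp(2^(1/3)*x*(-1/k)^(1/3)*(-1 + sqrt(3)*I)/2) + C3*exp(-2^(1/3)*x*(-1/k)^(1/3)*(1 + sqrt(3)*I)/2)


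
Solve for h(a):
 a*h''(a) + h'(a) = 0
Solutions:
 h(a) = C1 + C2*log(a)


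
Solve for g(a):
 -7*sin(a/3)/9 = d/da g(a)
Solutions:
 g(a) = C1 + 7*cos(a/3)/3


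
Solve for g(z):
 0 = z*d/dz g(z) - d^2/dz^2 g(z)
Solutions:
 g(z) = C1 + C2*erfi(sqrt(2)*z/2)


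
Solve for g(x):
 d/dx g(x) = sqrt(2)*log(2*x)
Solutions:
 g(x) = C1 + sqrt(2)*x*log(x) - sqrt(2)*x + sqrt(2)*x*log(2)


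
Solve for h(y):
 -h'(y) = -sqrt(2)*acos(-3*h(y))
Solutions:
 Integral(1/acos(-3*_y), (_y, h(y))) = C1 + sqrt(2)*y


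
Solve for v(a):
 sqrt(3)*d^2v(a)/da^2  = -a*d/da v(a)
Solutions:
 v(a) = C1 + C2*erf(sqrt(2)*3^(3/4)*a/6)


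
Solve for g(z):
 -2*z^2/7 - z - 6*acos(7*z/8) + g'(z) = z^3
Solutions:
 g(z) = C1 + z^4/4 + 2*z^3/21 + z^2/2 + 6*z*acos(7*z/8) - 6*sqrt(64 - 49*z^2)/7


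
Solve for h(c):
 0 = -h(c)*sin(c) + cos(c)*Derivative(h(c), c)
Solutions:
 h(c) = C1/cos(c)


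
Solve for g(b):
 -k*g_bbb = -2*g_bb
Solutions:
 g(b) = C1 + C2*b + C3*exp(2*b/k)


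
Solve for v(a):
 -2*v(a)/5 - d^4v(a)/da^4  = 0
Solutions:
 v(a) = (C1*sin(10^(3/4)*a/10) + C2*cos(10^(3/4)*a/10))*exp(-10^(3/4)*a/10) + (C3*sin(10^(3/4)*a/10) + C4*cos(10^(3/4)*a/10))*exp(10^(3/4)*a/10)


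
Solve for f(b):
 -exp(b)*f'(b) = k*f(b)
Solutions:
 f(b) = C1*exp(k*exp(-b))


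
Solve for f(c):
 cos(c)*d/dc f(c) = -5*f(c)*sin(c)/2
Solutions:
 f(c) = C1*cos(c)^(5/2)


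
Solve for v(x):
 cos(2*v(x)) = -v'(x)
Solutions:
 v(x) = -asin((C1 + exp(4*x))/(C1 - exp(4*x)))/2 + pi/2
 v(x) = asin((C1 + exp(4*x))/(C1 - exp(4*x)))/2


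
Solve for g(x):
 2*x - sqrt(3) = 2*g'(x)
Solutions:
 g(x) = C1 + x^2/2 - sqrt(3)*x/2


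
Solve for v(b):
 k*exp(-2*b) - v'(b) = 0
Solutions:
 v(b) = C1 - k*exp(-2*b)/2


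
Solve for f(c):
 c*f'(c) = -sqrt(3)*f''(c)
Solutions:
 f(c) = C1 + C2*erf(sqrt(2)*3^(3/4)*c/6)


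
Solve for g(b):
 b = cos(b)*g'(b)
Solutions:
 g(b) = C1 + Integral(b/cos(b), b)


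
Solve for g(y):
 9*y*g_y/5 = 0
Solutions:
 g(y) = C1


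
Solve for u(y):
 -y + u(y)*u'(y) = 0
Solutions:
 u(y) = -sqrt(C1 + y^2)
 u(y) = sqrt(C1 + y^2)


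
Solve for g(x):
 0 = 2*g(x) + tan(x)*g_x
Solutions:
 g(x) = C1/sin(x)^2


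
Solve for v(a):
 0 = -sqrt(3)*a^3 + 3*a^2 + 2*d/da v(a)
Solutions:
 v(a) = C1 + sqrt(3)*a^4/8 - a^3/2


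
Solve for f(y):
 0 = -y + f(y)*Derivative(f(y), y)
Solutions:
 f(y) = -sqrt(C1 + y^2)
 f(y) = sqrt(C1 + y^2)


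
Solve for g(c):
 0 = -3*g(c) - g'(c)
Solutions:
 g(c) = C1*exp(-3*c)


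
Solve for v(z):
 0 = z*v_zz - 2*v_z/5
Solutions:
 v(z) = C1 + C2*z^(7/5)


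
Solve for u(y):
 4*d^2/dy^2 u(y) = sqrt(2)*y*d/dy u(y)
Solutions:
 u(y) = C1 + C2*erfi(2^(3/4)*y/4)


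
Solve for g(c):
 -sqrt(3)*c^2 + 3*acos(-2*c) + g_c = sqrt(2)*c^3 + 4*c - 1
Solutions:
 g(c) = C1 + sqrt(2)*c^4/4 + sqrt(3)*c^3/3 + 2*c^2 - 3*c*acos(-2*c) - c - 3*sqrt(1 - 4*c^2)/2


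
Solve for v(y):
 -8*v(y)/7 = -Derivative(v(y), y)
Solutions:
 v(y) = C1*exp(8*y/7)


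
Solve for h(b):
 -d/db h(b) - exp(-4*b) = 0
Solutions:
 h(b) = C1 + exp(-4*b)/4


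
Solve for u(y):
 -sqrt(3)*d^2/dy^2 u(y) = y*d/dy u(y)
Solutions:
 u(y) = C1 + C2*erf(sqrt(2)*3^(3/4)*y/6)


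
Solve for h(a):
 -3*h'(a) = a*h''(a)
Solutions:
 h(a) = C1 + C2/a^2


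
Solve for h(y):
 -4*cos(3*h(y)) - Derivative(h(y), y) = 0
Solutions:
 h(y) = -asin((C1 + exp(24*y))/(C1 - exp(24*y)))/3 + pi/3
 h(y) = asin((C1 + exp(24*y))/(C1 - exp(24*y)))/3


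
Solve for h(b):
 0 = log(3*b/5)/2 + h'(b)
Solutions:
 h(b) = C1 - b*log(b)/2 - b*log(3)/2 + b/2 + b*log(5)/2


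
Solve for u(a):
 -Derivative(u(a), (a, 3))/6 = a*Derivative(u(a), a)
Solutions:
 u(a) = C1 + Integral(C2*airyai(-6^(1/3)*a) + C3*airybi(-6^(1/3)*a), a)


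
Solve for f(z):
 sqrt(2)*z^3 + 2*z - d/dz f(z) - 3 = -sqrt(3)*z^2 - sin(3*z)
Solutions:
 f(z) = C1 + sqrt(2)*z^4/4 + sqrt(3)*z^3/3 + z^2 - 3*z - cos(3*z)/3


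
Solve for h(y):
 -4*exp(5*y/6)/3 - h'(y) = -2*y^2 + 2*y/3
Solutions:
 h(y) = C1 + 2*y^3/3 - y^2/3 - 8*exp(5*y/6)/5


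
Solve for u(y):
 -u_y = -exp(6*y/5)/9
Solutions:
 u(y) = C1 + 5*exp(6*y/5)/54


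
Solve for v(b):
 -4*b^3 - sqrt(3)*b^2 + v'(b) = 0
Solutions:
 v(b) = C1 + b^4 + sqrt(3)*b^3/3


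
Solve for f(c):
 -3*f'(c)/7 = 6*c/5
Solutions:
 f(c) = C1 - 7*c^2/5


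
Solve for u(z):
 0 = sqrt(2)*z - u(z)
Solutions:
 u(z) = sqrt(2)*z


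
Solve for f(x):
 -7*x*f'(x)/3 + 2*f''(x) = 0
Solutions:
 f(x) = C1 + C2*erfi(sqrt(21)*x/6)


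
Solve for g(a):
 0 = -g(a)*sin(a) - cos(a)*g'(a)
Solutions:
 g(a) = C1*cos(a)


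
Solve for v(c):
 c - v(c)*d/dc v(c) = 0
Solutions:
 v(c) = -sqrt(C1 + c^2)
 v(c) = sqrt(C1 + c^2)


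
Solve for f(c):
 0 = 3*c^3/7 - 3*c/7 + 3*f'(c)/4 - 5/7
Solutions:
 f(c) = C1 - c^4/7 + 2*c^2/7 + 20*c/21


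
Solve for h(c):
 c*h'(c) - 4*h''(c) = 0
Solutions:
 h(c) = C1 + C2*erfi(sqrt(2)*c/4)


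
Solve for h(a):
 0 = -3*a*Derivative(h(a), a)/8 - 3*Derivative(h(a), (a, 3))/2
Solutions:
 h(a) = C1 + Integral(C2*airyai(-2^(1/3)*a/2) + C3*airybi(-2^(1/3)*a/2), a)


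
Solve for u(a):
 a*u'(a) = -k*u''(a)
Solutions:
 u(a) = C1 + C2*sqrt(k)*erf(sqrt(2)*a*sqrt(1/k)/2)


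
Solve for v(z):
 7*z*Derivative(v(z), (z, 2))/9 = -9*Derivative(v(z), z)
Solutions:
 v(z) = C1 + C2/z^(74/7)


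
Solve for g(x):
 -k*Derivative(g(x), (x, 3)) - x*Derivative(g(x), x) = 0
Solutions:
 g(x) = C1 + Integral(C2*airyai(x*(-1/k)^(1/3)) + C3*airybi(x*(-1/k)^(1/3)), x)


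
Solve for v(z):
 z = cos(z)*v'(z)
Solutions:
 v(z) = C1 + Integral(z/cos(z), z)


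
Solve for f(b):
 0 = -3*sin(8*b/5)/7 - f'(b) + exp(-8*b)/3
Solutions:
 f(b) = C1 + 15*cos(8*b/5)/56 - exp(-8*b)/24


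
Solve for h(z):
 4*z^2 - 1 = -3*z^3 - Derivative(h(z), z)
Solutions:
 h(z) = C1 - 3*z^4/4 - 4*z^3/3 + z


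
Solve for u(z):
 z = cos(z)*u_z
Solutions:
 u(z) = C1 + Integral(z/cos(z), z)


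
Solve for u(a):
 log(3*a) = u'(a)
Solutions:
 u(a) = C1 + a*log(a) - a + a*log(3)


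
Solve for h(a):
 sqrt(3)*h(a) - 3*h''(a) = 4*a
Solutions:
 h(a) = C1*exp(-3^(3/4)*a/3) + C2*exp(3^(3/4)*a/3) + 4*sqrt(3)*a/3


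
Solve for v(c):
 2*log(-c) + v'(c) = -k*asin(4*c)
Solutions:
 v(c) = C1 - 2*c*log(-c) + 2*c - k*(c*asin(4*c) + sqrt(1 - 16*c^2)/4)


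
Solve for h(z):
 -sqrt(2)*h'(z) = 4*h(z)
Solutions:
 h(z) = C1*exp(-2*sqrt(2)*z)


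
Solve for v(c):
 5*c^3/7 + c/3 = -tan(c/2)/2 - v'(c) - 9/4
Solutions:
 v(c) = C1 - 5*c^4/28 - c^2/6 - 9*c/4 + log(cos(c/2))


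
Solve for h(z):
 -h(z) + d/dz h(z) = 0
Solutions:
 h(z) = C1*exp(z)


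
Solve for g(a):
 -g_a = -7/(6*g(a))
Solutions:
 g(a) = -sqrt(C1 + 21*a)/3
 g(a) = sqrt(C1 + 21*a)/3


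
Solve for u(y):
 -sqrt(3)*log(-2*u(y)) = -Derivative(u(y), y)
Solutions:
 -sqrt(3)*Integral(1/(log(-_y) + log(2)), (_y, u(y)))/3 = C1 - y


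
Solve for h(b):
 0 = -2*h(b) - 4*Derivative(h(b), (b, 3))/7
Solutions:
 h(b) = C3*exp(-2^(2/3)*7^(1/3)*b/2) + (C1*sin(2^(2/3)*sqrt(3)*7^(1/3)*b/4) + C2*cos(2^(2/3)*sqrt(3)*7^(1/3)*b/4))*exp(2^(2/3)*7^(1/3)*b/4)


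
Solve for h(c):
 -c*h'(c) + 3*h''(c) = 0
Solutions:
 h(c) = C1 + C2*erfi(sqrt(6)*c/6)


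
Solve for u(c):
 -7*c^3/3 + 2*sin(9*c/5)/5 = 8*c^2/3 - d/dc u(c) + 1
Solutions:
 u(c) = C1 + 7*c^4/12 + 8*c^3/9 + c + 2*cos(9*c/5)/9


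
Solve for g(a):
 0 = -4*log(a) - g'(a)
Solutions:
 g(a) = C1 - 4*a*log(a) + 4*a


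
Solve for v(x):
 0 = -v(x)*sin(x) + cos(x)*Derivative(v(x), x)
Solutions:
 v(x) = C1/cos(x)


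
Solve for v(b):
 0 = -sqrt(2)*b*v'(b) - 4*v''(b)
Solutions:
 v(b) = C1 + C2*erf(2^(3/4)*b/4)


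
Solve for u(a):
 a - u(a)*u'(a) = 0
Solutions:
 u(a) = -sqrt(C1 + a^2)
 u(a) = sqrt(C1 + a^2)


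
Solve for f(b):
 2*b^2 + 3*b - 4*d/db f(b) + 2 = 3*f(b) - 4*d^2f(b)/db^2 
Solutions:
 f(b) = C1*exp(-b/2) + C2*exp(3*b/2) + 2*b^2/3 - 7*b/9 + 94/27


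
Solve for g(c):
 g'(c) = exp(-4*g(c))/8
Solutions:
 g(c) = log(-I*(C1 + c/2)^(1/4))
 g(c) = log(I*(C1 + c/2)^(1/4))
 g(c) = log(-(C1 + c/2)^(1/4))
 g(c) = log(C1 + c/2)/4


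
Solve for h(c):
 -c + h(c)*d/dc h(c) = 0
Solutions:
 h(c) = -sqrt(C1 + c^2)
 h(c) = sqrt(C1 + c^2)


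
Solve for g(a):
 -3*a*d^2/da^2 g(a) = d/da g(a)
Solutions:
 g(a) = C1 + C2*a^(2/3)


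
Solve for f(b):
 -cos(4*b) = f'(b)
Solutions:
 f(b) = C1 - sin(4*b)/4


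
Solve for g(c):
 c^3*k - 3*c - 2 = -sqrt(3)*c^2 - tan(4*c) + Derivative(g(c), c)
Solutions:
 g(c) = C1 + c^4*k/4 + sqrt(3)*c^3/3 - 3*c^2/2 - 2*c - log(cos(4*c))/4


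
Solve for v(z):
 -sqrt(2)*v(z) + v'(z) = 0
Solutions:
 v(z) = C1*exp(sqrt(2)*z)


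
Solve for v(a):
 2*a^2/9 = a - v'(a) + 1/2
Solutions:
 v(a) = C1 - 2*a^3/27 + a^2/2 + a/2


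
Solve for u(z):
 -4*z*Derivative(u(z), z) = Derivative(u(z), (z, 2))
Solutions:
 u(z) = C1 + C2*erf(sqrt(2)*z)


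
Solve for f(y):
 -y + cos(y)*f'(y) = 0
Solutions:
 f(y) = C1 + Integral(y/cos(y), y)


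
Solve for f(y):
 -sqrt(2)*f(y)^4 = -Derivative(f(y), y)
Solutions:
 f(y) = (-1/(C1 + 3*sqrt(2)*y))^(1/3)
 f(y) = (-1/(C1 + sqrt(2)*y))^(1/3)*(-3^(2/3) - 3*3^(1/6)*I)/6
 f(y) = (-1/(C1 + sqrt(2)*y))^(1/3)*(-3^(2/3) + 3*3^(1/6)*I)/6


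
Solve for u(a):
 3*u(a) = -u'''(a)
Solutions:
 u(a) = C3*exp(-3^(1/3)*a) + (C1*sin(3^(5/6)*a/2) + C2*cos(3^(5/6)*a/2))*exp(3^(1/3)*a/2)


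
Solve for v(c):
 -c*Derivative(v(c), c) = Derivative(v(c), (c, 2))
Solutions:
 v(c) = C1 + C2*erf(sqrt(2)*c/2)


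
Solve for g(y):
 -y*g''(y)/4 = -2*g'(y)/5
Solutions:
 g(y) = C1 + C2*y^(13/5)


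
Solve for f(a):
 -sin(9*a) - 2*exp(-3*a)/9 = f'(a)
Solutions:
 f(a) = C1 + cos(9*a)/9 + 2*exp(-3*a)/27


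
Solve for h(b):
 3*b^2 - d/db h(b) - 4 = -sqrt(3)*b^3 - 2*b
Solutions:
 h(b) = C1 + sqrt(3)*b^4/4 + b^3 + b^2 - 4*b


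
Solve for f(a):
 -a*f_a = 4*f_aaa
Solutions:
 f(a) = C1 + Integral(C2*airyai(-2^(1/3)*a/2) + C3*airybi(-2^(1/3)*a/2), a)


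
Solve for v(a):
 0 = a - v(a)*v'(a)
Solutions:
 v(a) = -sqrt(C1 + a^2)
 v(a) = sqrt(C1 + a^2)


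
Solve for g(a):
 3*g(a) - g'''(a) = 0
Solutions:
 g(a) = C3*exp(3^(1/3)*a) + (C1*sin(3^(5/6)*a/2) + C2*cos(3^(5/6)*a/2))*exp(-3^(1/3)*a/2)


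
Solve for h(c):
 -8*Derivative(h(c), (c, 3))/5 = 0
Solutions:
 h(c) = C1 + C2*c + C3*c^2


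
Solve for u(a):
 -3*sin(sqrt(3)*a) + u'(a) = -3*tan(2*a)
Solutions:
 u(a) = C1 + 3*log(cos(2*a))/2 - sqrt(3)*cos(sqrt(3)*a)


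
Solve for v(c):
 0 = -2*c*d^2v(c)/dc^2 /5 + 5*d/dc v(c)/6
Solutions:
 v(c) = C1 + C2*c^(37/12)


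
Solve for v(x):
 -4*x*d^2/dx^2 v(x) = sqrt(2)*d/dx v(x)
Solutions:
 v(x) = C1 + C2*x^(1 - sqrt(2)/4)


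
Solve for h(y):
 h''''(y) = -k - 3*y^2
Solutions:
 h(y) = C1 + C2*y + C3*y^2 + C4*y^3 - k*y^4/24 - y^6/120


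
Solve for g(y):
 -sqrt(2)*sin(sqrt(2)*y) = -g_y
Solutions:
 g(y) = C1 - cos(sqrt(2)*y)


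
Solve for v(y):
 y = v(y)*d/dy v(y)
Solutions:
 v(y) = -sqrt(C1 + y^2)
 v(y) = sqrt(C1 + y^2)


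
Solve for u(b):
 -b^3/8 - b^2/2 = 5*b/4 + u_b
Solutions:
 u(b) = C1 - b^4/32 - b^3/6 - 5*b^2/8


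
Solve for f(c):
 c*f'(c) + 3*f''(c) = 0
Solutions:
 f(c) = C1 + C2*erf(sqrt(6)*c/6)


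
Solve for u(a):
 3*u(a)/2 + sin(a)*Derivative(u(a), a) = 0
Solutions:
 u(a) = C1*(cos(a) + 1)^(3/4)/(cos(a) - 1)^(3/4)


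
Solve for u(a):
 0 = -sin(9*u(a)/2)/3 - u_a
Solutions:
 u(a) = -2*acos((-C1 - exp(3*a))/(C1 - exp(3*a)))/9 + 4*pi/9
 u(a) = 2*acos((-C1 - exp(3*a))/(C1 - exp(3*a)))/9


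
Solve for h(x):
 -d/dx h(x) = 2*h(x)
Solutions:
 h(x) = C1*exp(-2*x)


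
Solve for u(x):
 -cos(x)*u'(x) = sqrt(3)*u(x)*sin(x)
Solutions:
 u(x) = C1*cos(x)^(sqrt(3))


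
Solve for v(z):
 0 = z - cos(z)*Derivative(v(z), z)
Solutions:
 v(z) = C1 + Integral(z/cos(z), z)


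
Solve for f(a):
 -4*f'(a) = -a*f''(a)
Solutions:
 f(a) = C1 + C2*a^5


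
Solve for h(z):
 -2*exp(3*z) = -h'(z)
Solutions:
 h(z) = C1 + 2*exp(3*z)/3


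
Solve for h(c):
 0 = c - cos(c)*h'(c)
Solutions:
 h(c) = C1 + Integral(c/cos(c), c)


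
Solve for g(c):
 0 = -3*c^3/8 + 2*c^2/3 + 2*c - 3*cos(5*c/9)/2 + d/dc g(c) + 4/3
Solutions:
 g(c) = C1 + 3*c^4/32 - 2*c^3/9 - c^2 - 4*c/3 + 27*sin(5*c/9)/10


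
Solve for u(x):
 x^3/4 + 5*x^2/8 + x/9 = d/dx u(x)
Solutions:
 u(x) = C1 + x^4/16 + 5*x^3/24 + x^2/18


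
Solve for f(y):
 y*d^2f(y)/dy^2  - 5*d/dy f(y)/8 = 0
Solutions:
 f(y) = C1 + C2*y^(13/8)


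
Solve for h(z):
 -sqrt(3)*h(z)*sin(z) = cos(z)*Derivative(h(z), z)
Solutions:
 h(z) = C1*cos(z)^(sqrt(3))


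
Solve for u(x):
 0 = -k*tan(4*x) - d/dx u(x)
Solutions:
 u(x) = C1 + k*log(cos(4*x))/4


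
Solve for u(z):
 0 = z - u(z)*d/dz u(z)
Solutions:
 u(z) = -sqrt(C1 + z^2)
 u(z) = sqrt(C1 + z^2)


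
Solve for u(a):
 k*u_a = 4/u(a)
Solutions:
 u(a) = -sqrt(C1 + 8*a/k)
 u(a) = sqrt(C1 + 8*a/k)


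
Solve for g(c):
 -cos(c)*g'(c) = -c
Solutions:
 g(c) = C1 + Integral(c/cos(c), c)


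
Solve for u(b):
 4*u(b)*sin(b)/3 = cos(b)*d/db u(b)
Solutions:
 u(b) = C1/cos(b)^(4/3)


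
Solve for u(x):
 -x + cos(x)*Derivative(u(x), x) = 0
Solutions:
 u(x) = C1 + Integral(x/cos(x), x)


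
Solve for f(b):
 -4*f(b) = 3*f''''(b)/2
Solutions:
 f(b) = (C1*sin(2^(1/4)*3^(3/4)*b/3) + C2*cos(2^(1/4)*3^(3/4)*b/3))*exp(-2^(1/4)*3^(3/4)*b/3) + (C3*sin(2^(1/4)*3^(3/4)*b/3) + C4*cos(2^(1/4)*3^(3/4)*b/3))*exp(2^(1/4)*3^(3/4)*b/3)


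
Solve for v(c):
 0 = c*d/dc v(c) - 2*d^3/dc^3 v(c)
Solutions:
 v(c) = C1 + Integral(C2*airyai(2^(2/3)*c/2) + C3*airybi(2^(2/3)*c/2), c)


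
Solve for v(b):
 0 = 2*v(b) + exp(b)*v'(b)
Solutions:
 v(b) = C1*exp(2*exp(-b))


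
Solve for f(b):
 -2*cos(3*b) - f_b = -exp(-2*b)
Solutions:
 f(b) = C1 - 2*sin(3*b)/3 - exp(-2*b)/2


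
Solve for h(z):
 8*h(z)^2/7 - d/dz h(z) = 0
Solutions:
 h(z) = -7/(C1 + 8*z)


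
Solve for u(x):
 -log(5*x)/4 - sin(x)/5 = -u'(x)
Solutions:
 u(x) = C1 + x*log(x)/4 - x/4 + x*log(5)/4 - cos(x)/5


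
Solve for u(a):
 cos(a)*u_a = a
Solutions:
 u(a) = C1 + Integral(a/cos(a), a)


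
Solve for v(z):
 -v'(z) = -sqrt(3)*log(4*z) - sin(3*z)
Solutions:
 v(z) = C1 + sqrt(3)*z*(log(z) - 1) + 2*sqrt(3)*z*log(2) - cos(3*z)/3


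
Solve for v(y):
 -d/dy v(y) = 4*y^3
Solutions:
 v(y) = C1 - y^4


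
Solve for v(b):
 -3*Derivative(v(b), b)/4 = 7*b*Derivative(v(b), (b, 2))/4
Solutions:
 v(b) = C1 + C2*b^(4/7)


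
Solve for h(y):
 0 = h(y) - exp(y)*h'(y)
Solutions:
 h(y) = C1*exp(-exp(-y))


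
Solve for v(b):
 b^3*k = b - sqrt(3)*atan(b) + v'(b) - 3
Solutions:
 v(b) = C1 + b^4*k/4 - b^2/2 + 3*b + sqrt(3)*(b*atan(b) - log(b^2 + 1)/2)


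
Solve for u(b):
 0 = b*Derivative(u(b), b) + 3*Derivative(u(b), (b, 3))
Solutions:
 u(b) = C1 + Integral(C2*airyai(-3^(2/3)*b/3) + C3*airybi(-3^(2/3)*b/3), b)


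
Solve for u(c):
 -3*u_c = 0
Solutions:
 u(c) = C1


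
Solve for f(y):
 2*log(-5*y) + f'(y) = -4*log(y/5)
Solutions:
 f(y) = C1 - 6*y*log(y) + 2*y*(log(5) + 3 - I*pi)


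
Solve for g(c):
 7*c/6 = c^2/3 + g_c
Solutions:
 g(c) = C1 - c^3/9 + 7*c^2/12
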